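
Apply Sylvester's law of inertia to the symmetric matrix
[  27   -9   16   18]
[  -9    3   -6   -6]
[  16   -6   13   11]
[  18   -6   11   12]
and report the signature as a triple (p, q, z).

Answer: (2, 1, 1)

Derivation:
step 0: pivot 27 → sign +
step 1: pivot 95/27 → sign +
step 2: pivot -12/95 → sign −
step 3: row/col 3 already zero → sign 0
signature = (2, 1, 1)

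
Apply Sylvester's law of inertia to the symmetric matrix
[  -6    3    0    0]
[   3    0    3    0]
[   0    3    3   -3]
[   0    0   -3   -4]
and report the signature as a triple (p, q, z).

Answer: (1, 3, 0)

Derivation:
step 0: pivot -6 → sign −
step 1: pivot 3/2 → sign +
step 2: pivot -3 → sign −
step 3: pivot -1 → sign −
signature = (1, 3, 0)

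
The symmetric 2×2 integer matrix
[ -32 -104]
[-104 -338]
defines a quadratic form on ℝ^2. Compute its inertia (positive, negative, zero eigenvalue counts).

Answer: (0, 1, 1)

Derivation:
step 0: pivot -32 → sign −
step 1: row/col 1 already zero → sign 0
signature = (0, 1, 1)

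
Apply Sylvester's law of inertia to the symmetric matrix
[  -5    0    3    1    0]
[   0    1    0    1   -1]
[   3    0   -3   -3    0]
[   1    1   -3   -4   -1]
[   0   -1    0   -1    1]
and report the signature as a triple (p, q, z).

Answer: (1, 2, 2)

Derivation:
step 0: pivot -5 → sign −
step 1: pivot 1 → sign +
step 2: pivot -6/5 → sign −
step 3: row/col 3 already zero → sign 0
step 4: row/col 4 already zero → sign 0
signature = (1, 2, 2)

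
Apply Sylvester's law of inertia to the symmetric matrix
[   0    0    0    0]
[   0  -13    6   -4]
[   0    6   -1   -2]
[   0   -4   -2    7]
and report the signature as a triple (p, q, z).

Answer: (1, 2, 1)

Derivation:
step 0: pivot -13 → sign −
step 1: pivot 23/13 → sign +
step 2: pivot -3/23 → sign −
step 3: row/col 3 already zero → sign 0
signature = (1, 2, 1)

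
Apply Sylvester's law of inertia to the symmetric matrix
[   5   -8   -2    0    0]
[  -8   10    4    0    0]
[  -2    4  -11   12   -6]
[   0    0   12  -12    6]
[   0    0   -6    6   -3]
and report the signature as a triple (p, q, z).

step 0: pivot 5 → sign +
step 1: pivot -14/5 → sign −
step 2: pivot -81/7 → sign −
step 3: pivot 4/9 → sign +
step 4: row/col 4 already zero → sign 0
signature = (2, 2, 1)

Answer: (2, 2, 1)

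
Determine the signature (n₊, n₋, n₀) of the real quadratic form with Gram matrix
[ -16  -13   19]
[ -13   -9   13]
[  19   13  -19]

Answer: (1, 2, 0)

Derivation:
step 0: pivot -16 → sign −
step 1: pivot 25/16 → sign +
step 2: pivot -6/25 → sign −
signature = (1, 2, 0)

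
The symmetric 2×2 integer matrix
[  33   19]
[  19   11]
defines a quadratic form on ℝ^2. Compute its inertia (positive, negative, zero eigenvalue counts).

step 0: pivot 33 → sign +
step 1: pivot 2/33 → sign +
signature = (2, 0, 0)

Answer: (2, 0, 0)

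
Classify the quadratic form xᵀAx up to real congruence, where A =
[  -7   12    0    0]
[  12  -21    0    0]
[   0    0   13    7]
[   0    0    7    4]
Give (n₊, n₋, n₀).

step 0: pivot -7 → sign −
step 1: pivot -3/7 → sign −
step 2: pivot 13 → sign +
step 3: pivot 3/13 → sign +
signature = (2, 2, 0)

Answer: (2, 2, 0)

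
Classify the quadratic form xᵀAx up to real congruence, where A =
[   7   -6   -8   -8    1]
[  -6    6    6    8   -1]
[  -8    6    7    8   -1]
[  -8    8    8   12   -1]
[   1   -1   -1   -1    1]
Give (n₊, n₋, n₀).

Answer: (4, 1, 0)

Derivation:
step 0: pivot 7 → sign +
step 1: pivot 6/7 → sign +
step 2: pivot -3 → sign −
step 3: pivot 4/3 → sign +
step 4: pivot 3/4 → sign +
signature = (4, 1, 0)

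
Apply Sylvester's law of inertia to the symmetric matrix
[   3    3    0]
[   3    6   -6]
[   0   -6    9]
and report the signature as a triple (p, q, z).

Answer: (2, 1, 0)

Derivation:
step 0: pivot 3 → sign +
step 1: pivot 3 → sign +
step 2: pivot -3 → sign −
signature = (2, 1, 0)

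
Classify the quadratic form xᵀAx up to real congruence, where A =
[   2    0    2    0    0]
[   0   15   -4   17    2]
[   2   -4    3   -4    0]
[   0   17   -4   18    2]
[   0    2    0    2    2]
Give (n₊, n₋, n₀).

Answer: (4, 1, 0)

Derivation:
step 0: pivot 2 → sign +
step 1: pivot 15 → sign +
step 2: pivot -1/15 → sign −
step 3: pivot 3 → sign +
step 4: pivot 2/3 → sign +
signature = (4, 1, 0)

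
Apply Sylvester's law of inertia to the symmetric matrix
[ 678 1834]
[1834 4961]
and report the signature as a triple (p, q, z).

Answer: (2, 0, 0)

Derivation:
step 0: pivot 678 → sign +
step 1: pivot 1/339 → sign +
signature = (2, 0, 0)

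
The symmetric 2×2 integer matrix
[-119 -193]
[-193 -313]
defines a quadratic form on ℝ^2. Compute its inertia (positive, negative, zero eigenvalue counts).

Answer: (1, 1, 0)

Derivation:
step 0: pivot -119 → sign −
step 1: pivot 2/119 → sign +
signature = (1, 1, 0)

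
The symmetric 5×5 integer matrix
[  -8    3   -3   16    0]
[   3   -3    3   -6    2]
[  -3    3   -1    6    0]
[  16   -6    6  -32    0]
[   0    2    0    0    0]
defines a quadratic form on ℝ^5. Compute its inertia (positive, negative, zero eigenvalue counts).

step 0: pivot -8 → sign −
step 1: pivot -15/8 → sign −
step 2: pivot 2 → sign +
step 3: pivot 2/15 → sign +
step 4: row/col 4 already zero → sign 0
signature = (2, 2, 1)

Answer: (2, 2, 1)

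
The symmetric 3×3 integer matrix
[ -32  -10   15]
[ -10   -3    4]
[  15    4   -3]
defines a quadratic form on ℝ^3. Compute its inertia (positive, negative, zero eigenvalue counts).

step 0: pivot -32 → sign −
step 1: pivot 1/8 → sign +
step 2: pivot 1/4 → sign +
signature = (2, 1, 0)

Answer: (2, 1, 0)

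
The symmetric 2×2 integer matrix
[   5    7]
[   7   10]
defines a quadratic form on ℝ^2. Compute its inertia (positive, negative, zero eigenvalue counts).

Answer: (2, 0, 0)

Derivation:
step 0: pivot 5 → sign +
step 1: pivot 1/5 → sign +
signature = (2, 0, 0)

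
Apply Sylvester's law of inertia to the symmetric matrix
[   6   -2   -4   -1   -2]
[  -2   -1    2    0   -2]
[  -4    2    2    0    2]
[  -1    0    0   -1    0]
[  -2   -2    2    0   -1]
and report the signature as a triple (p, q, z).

Answer: (3, 2, 0)

Derivation:
step 0: pivot 6 → sign +
step 1: pivot -5/3 → sign −
step 2: pivot -2/5 → sign −
step 3: pivot 1/2 → sign +
step 4: pivot 1 → sign +
signature = (3, 2, 0)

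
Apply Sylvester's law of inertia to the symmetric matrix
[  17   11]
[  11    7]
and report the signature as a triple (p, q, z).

step 0: pivot 17 → sign +
step 1: pivot -2/17 → sign −
signature = (1, 1, 0)

Answer: (1, 1, 0)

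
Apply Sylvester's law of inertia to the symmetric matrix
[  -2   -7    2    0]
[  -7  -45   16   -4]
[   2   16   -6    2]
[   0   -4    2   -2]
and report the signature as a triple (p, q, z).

step 0: pivot -2 → sign −
step 1: pivot -41/2 → sign −
step 2: pivot -2/41 → sign −
step 3: row/col 3 already zero → sign 0
signature = (0, 3, 1)

Answer: (0, 3, 1)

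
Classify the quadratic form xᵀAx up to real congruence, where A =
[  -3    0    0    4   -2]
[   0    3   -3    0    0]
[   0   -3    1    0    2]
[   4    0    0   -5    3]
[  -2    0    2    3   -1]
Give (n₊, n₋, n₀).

Answer: (3, 2, 0)

Derivation:
step 0: pivot -3 → sign −
step 1: pivot 3 → sign +
step 2: pivot -2 → sign −
step 3: pivot 1/3 → sign +
step 4: pivot 2 → sign +
signature = (3, 2, 0)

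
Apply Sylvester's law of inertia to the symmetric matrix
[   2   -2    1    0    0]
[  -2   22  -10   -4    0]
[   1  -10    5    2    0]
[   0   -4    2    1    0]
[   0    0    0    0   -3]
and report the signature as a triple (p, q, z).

Answer: (4, 1, 0)

Derivation:
step 0: pivot 2 → sign +
step 1: pivot 20 → sign +
step 2: pivot 9/20 → sign +
step 3: pivot 1/9 → sign +
step 4: pivot -3 → sign −
signature = (4, 1, 0)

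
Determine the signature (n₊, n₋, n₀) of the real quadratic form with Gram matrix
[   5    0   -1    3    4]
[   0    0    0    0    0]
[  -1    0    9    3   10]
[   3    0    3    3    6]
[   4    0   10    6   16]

Answer: (3, 1, 1)

Derivation:
step 0: pivot 5 → sign +
step 1: pivot 44/5 → sign +
step 2: pivot -3/11 → sign −
step 3: pivot 2 → sign +
step 4: row/col 4 already zero → sign 0
signature = (3, 1, 1)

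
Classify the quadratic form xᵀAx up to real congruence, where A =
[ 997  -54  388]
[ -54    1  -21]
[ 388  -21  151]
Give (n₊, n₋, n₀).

Answer: (2, 1, 0)

Derivation:
step 0: pivot 997 → sign +
step 1: pivot -1919/997 → sign −
step 2: pivot 6/1919 → sign +
signature = (2, 1, 0)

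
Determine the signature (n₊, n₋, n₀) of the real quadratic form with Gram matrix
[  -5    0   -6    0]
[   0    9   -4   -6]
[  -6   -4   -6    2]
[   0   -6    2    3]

step 0: pivot -5 → sign −
step 1: pivot 9 → sign +
step 2: pivot -26/45 → sign −
step 3: pivot -3/13 → sign −
signature = (1, 3, 0)

Answer: (1, 3, 0)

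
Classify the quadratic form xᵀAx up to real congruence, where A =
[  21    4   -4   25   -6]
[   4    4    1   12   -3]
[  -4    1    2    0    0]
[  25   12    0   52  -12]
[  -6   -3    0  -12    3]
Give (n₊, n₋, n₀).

step 0: pivot 21 → sign +
step 1: pivot 68/21 → sign +
step 2: pivot 19/68 → sign +
step 3: pivot 69/19 → sign +
step 4: pivot 3/23 → sign +
signature = (5, 0, 0)

Answer: (5, 0, 0)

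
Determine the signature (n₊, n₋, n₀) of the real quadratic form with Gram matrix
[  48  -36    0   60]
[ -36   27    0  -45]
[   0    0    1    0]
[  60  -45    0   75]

step 0: pivot 48 → sign +
step 1: pivot 1 → sign +
step 2: row/col 2 already zero → sign 0
step 3: row/col 3 already zero → sign 0
signature = (2, 0, 2)

Answer: (2, 0, 2)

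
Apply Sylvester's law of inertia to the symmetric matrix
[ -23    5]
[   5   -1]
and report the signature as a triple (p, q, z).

Answer: (1, 1, 0)

Derivation:
step 0: pivot -23 → sign −
step 1: pivot 2/23 → sign +
signature = (1, 1, 0)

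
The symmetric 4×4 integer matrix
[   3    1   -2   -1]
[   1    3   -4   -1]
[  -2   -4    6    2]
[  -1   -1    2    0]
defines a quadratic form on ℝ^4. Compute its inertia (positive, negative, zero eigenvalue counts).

step 0: pivot 3 → sign +
step 1: pivot 8/3 → sign +
step 2: pivot 1/2 → sign +
step 3: pivot -1 → sign −
signature = (3, 1, 0)

Answer: (3, 1, 0)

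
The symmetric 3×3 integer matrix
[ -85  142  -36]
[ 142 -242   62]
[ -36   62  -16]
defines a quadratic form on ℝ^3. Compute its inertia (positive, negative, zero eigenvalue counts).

Answer: (0, 3, 0)

Derivation:
step 0: pivot -85 → sign −
step 1: pivot -406/85 → sign −
step 2: pivot -6/203 → sign −
signature = (0, 3, 0)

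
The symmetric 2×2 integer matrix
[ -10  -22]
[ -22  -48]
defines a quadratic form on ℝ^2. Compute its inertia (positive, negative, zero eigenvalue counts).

Answer: (1, 1, 0)

Derivation:
step 0: pivot -10 → sign −
step 1: pivot 2/5 → sign +
signature = (1, 1, 0)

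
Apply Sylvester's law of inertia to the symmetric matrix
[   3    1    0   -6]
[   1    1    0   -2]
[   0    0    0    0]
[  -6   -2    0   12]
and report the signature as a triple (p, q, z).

Answer: (2, 0, 2)

Derivation:
step 0: pivot 3 → sign +
step 1: pivot 2/3 → sign +
step 2: row/col 2 already zero → sign 0
step 3: row/col 3 already zero → sign 0
signature = (2, 0, 2)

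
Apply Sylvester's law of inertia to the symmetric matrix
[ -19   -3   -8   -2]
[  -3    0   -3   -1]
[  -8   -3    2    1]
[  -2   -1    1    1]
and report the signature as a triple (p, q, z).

step 0: pivot -19 → sign −
step 1: pivot 9/19 → sign +
step 2: pivot -1 → sign −
step 3: pivot 2/3 → sign +
signature = (2, 2, 0)

Answer: (2, 2, 0)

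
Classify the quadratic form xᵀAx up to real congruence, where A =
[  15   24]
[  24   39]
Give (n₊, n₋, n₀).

Answer: (2, 0, 0)

Derivation:
step 0: pivot 15 → sign +
step 1: pivot 3/5 → sign +
signature = (2, 0, 0)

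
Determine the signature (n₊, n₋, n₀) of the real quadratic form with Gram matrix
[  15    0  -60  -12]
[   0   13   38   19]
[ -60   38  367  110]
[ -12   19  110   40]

Answer: (4, 0, 0)

Derivation:
step 0: pivot 15 → sign +
step 1: pivot 13 → sign +
step 2: pivot 207/13 → sign +
step 3: pivot 1/115 → sign +
signature = (4, 0, 0)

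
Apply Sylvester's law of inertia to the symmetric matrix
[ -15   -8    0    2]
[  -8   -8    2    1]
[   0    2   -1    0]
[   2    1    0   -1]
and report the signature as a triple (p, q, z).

step 0: pivot -15 → sign −
step 1: pivot -56/15 → sign −
step 2: pivot 1/14 → sign +
step 3: pivot -3/4 → sign −
signature = (1, 3, 0)

Answer: (1, 3, 0)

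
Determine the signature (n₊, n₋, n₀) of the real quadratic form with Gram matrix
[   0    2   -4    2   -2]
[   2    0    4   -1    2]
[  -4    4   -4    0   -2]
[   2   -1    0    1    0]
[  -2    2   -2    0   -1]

step 0: pivot 4 → sign +
step 1: pivot -1 → sign −
step 2: pivot 12 → sign +
step 3: row/col 3 already zero → sign 0
step 4: row/col 4 already zero → sign 0
signature = (2, 1, 2)

Answer: (2, 1, 2)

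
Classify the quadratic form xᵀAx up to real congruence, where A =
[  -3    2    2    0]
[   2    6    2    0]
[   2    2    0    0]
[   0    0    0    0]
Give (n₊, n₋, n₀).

Answer: (1, 2, 1)

Derivation:
step 0: pivot -3 → sign −
step 1: pivot 22/3 → sign +
step 2: pivot -2/11 → sign −
step 3: row/col 3 already zero → sign 0
signature = (1, 2, 1)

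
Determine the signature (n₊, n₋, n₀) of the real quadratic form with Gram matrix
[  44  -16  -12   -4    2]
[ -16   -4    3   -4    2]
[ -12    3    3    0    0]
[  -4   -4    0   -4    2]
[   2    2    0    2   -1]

Answer: (1, 2, 2)

Derivation:
step 0: pivot 44 → sign +
step 1: pivot -108/11 → sign −
step 2: pivot -1/12 → sign −
step 3: row/col 3 already zero → sign 0
step 4: row/col 4 already zero → sign 0
signature = (1, 2, 2)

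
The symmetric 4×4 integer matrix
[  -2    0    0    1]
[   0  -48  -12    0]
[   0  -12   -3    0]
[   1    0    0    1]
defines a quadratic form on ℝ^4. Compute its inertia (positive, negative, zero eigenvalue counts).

step 0: pivot -2 → sign −
step 1: pivot -48 → sign −
step 2: pivot 3/2 → sign +
step 3: row/col 3 already zero → sign 0
signature = (1, 2, 1)

Answer: (1, 2, 1)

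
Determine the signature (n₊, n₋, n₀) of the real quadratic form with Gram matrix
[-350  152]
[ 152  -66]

Answer: (1, 1, 0)

Derivation:
step 0: pivot -350 → sign −
step 1: pivot 2/175 → sign +
signature = (1, 1, 0)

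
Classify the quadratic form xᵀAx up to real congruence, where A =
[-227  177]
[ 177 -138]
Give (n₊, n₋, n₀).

Answer: (1, 1, 0)

Derivation:
step 0: pivot -227 → sign −
step 1: pivot 3/227 → sign +
signature = (1, 1, 0)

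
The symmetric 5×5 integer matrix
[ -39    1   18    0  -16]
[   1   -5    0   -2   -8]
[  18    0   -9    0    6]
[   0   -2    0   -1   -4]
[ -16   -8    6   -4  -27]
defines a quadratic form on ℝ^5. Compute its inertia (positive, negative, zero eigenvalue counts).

Answer: (1, 4, 0)

Derivation:
step 0: pivot -39 → sign −
step 1: pivot -194/39 → sign −
step 2: pivot -63/97 → sign −
step 3: pivot -1/7 → sign −
step 4: pivot 1 → sign +
signature = (1, 4, 0)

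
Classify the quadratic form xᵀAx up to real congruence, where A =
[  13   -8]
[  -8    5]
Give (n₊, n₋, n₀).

Answer: (2, 0, 0)

Derivation:
step 0: pivot 13 → sign +
step 1: pivot 1/13 → sign +
signature = (2, 0, 0)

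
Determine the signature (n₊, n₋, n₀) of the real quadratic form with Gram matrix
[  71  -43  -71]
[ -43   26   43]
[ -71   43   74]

Answer: (2, 1, 0)

Derivation:
step 0: pivot 71 → sign +
step 1: pivot -3/71 → sign −
step 2: pivot 3 → sign +
signature = (2, 1, 0)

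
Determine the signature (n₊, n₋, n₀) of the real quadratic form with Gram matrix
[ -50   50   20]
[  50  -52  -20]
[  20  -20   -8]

Answer: (0, 2, 1)

Derivation:
step 0: pivot -50 → sign −
step 1: pivot -2 → sign −
step 2: row/col 2 already zero → sign 0
signature = (0, 2, 1)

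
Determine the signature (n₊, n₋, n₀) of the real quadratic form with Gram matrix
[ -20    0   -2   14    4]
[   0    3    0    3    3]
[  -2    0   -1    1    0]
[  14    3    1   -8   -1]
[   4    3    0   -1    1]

step 0: pivot -20 → sign −
step 1: pivot 3 → sign +
step 2: pivot -4/5 → sign −
step 3: pivot -1 → sign −
step 4: row/col 4 already zero → sign 0
signature = (1, 3, 1)

Answer: (1, 3, 1)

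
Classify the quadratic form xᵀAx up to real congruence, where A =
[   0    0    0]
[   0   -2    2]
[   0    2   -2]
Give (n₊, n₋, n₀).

Answer: (0, 1, 2)

Derivation:
step 0: pivot -2 → sign −
step 1: row/col 1 already zero → sign 0
step 2: row/col 2 already zero → sign 0
signature = (0, 1, 2)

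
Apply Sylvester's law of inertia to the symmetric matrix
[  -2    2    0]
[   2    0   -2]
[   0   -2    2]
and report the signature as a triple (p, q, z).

Answer: (1, 1, 1)

Derivation:
step 0: pivot -2 → sign −
step 1: pivot 2 → sign +
step 2: row/col 2 already zero → sign 0
signature = (1, 1, 1)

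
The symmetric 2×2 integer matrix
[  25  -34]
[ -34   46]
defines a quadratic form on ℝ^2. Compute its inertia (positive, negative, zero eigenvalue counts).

Answer: (1, 1, 0)

Derivation:
step 0: pivot 25 → sign +
step 1: pivot -6/25 → sign −
signature = (1, 1, 0)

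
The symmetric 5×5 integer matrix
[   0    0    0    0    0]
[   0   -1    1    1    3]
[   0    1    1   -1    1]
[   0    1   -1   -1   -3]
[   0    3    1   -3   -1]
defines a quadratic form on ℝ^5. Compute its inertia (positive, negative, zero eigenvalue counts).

Answer: (1, 1, 3)

Derivation:
step 0: pivot -1 → sign −
step 1: pivot 2 → sign +
step 2: row/col 2 already zero → sign 0
step 3: row/col 3 already zero → sign 0
step 4: row/col 4 already zero → sign 0
signature = (1, 1, 3)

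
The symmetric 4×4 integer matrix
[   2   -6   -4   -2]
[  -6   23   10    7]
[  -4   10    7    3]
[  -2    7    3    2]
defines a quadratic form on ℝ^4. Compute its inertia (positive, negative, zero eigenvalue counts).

step 0: pivot 2 → sign +
step 1: pivot 5 → sign +
step 2: pivot -9/5 → sign −
step 3: row/col 3 already zero → sign 0
signature = (2, 1, 1)

Answer: (2, 1, 1)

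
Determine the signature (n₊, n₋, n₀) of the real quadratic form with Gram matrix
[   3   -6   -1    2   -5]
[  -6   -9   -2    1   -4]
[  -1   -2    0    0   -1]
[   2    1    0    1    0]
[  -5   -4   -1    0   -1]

step 0: pivot 3 → sign +
step 1: pivot -21 → sign −
step 2: pivot 3/7 → sign +
step 3: pivot 2/3 → sign +
step 4: row/col 4 already zero → sign 0
signature = (3, 1, 1)

Answer: (3, 1, 1)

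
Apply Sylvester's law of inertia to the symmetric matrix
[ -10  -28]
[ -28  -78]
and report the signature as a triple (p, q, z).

Answer: (1, 1, 0)

Derivation:
step 0: pivot -10 → sign −
step 1: pivot 2/5 → sign +
signature = (1, 1, 0)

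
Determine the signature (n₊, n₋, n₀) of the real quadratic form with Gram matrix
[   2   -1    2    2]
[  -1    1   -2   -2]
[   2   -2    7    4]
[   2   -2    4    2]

Answer: (3, 1, 0)

Derivation:
step 0: pivot 2 → sign +
step 1: pivot 1/2 → sign +
step 2: pivot 3 → sign +
step 3: pivot -2 → sign −
signature = (3, 1, 0)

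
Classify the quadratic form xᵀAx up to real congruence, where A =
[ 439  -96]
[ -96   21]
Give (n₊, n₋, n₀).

step 0: pivot 439 → sign +
step 1: pivot 3/439 → sign +
signature = (2, 0, 0)

Answer: (2, 0, 0)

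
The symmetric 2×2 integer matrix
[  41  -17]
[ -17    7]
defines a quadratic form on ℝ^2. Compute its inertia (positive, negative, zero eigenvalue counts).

step 0: pivot 41 → sign +
step 1: pivot -2/41 → sign −
signature = (1, 1, 0)

Answer: (1, 1, 0)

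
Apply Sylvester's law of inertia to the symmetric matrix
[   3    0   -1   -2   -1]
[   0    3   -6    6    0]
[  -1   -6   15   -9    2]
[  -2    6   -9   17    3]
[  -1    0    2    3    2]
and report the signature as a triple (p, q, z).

Answer: (5, 0, 0)

Derivation:
step 0: pivot 3 → sign +
step 1: pivot 3 → sign +
step 2: pivot 8/3 → sign +
step 3: pivot 13/8 → sign +
step 4: pivot 2/13 → sign +
signature = (5, 0, 0)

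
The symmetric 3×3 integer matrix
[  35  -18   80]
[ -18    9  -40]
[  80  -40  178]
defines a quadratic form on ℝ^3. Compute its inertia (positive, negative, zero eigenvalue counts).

Answer: (2, 1, 0)

Derivation:
step 0: pivot 35 → sign +
step 1: pivot -9/35 → sign −
step 2: pivot 2/9 → sign +
signature = (2, 1, 0)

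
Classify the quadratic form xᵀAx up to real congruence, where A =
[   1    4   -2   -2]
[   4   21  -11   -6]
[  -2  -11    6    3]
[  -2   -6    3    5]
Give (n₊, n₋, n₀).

step 0: pivot 1 → sign +
step 1: pivot 5 → sign +
step 2: pivot 1/5 → sign +
step 3: row/col 3 already zero → sign 0
signature = (3, 0, 1)

Answer: (3, 0, 1)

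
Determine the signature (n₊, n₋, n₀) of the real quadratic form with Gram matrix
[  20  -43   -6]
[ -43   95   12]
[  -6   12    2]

step 0: pivot 20 → sign +
step 1: pivot 51/20 → sign +
step 2: pivot -2/17 → sign −
signature = (2, 1, 0)

Answer: (2, 1, 0)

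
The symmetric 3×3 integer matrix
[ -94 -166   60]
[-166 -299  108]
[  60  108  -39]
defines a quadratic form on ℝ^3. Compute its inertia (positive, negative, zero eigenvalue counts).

step 0: pivot -94 → sign −
step 1: pivot -275/47 → sign −
step 2: pivot 3/275 → sign +
signature = (1, 2, 0)

Answer: (1, 2, 0)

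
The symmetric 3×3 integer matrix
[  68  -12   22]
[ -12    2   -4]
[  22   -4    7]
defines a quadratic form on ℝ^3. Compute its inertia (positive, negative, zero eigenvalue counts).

step 0: pivot 68 → sign +
step 1: pivot -2/17 → sign −
step 2: row/col 2 already zero → sign 0
signature = (1, 1, 1)

Answer: (1, 1, 1)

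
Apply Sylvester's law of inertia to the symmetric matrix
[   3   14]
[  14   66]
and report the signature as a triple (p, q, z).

Answer: (2, 0, 0)

Derivation:
step 0: pivot 3 → sign +
step 1: pivot 2/3 → sign +
signature = (2, 0, 0)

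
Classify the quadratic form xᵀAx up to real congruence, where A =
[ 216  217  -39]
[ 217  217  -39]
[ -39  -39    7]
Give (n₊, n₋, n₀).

step 0: pivot 216 → sign +
step 1: pivot -217/216 → sign −
step 2: pivot -2/217 → sign −
signature = (1, 2, 0)

Answer: (1, 2, 0)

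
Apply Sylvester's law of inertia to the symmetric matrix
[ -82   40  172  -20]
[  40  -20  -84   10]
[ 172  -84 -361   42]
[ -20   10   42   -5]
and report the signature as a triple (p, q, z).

Answer: (0, 3, 1)

Derivation:
step 0: pivot -82 → sign −
step 1: pivot -20/41 → sign −
step 2: pivot -1/5 → sign −
step 3: row/col 3 already zero → sign 0
signature = (0, 3, 1)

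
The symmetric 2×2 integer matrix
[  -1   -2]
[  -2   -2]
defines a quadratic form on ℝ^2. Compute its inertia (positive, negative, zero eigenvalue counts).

Answer: (1, 1, 0)

Derivation:
step 0: pivot -1 → sign −
step 1: pivot 2 → sign +
signature = (1, 1, 0)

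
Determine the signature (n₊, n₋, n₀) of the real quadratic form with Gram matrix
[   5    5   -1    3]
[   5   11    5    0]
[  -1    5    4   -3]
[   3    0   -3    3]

step 0: pivot 5 → sign +
step 1: pivot 6 → sign +
step 2: pivot -11/5 → sign −
step 3: pivot -3/22 → sign −
signature = (2, 2, 0)

Answer: (2, 2, 0)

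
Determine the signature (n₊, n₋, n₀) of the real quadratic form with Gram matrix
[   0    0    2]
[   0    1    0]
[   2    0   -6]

step 0: pivot 1 → sign +
step 1: pivot -6 → sign −
step 2: pivot 2/3 → sign +
signature = (2, 1, 0)

Answer: (2, 1, 0)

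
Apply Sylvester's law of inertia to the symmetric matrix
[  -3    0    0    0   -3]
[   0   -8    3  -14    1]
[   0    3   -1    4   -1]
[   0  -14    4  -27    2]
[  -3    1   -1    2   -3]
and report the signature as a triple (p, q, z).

Answer: (1, 4, 0)

Derivation:
step 0: pivot -3 → sign −
step 1: pivot -8 → sign −
step 2: pivot 1/8 → sign +
step 3: pivot -15 → sign −
step 4: pivot -3/5 → sign −
signature = (1, 4, 0)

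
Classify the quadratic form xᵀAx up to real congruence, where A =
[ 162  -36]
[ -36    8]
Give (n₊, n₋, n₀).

step 0: pivot 162 → sign +
step 1: row/col 1 already zero → sign 0
signature = (1, 0, 1)

Answer: (1, 0, 1)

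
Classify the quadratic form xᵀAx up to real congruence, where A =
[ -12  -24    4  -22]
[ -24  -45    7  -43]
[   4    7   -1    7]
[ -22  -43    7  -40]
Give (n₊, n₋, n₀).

step 0: pivot -12 → sign −
step 1: pivot 3 → sign +
step 2: row/col 2 already zero → sign 0
step 3: row/col 3 already zero → sign 0
signature = (1, 1, 2)

Answer: (1, 1, 2)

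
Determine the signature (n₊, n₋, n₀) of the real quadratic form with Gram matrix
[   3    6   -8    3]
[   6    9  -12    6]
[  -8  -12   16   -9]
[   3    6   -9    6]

Answer: (2, 2, 0)

Derivation:
step 0: pivot 3 → sign +
step 1: pivot -3 → sign −
step 2: pivot 3 → sign +
step 3: pivot -1/3 → sign −
signature = (2, 2, 0)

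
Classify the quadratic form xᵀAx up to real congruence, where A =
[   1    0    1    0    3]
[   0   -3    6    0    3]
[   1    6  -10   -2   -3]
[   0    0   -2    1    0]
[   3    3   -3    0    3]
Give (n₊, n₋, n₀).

step 0: pivot 1 → sign +
step 1: pivot -3 → sign −
step 2: pivot 1 → sign +
step 3: pivot -3 → sign −
step 4: pivot -3 → sign −
signature = (2, 3, 0)

Answer: (2, 3, 0)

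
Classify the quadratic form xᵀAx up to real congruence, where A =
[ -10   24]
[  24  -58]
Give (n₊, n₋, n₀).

Answer: (0, 2, 0)

Derivation:
step 0: pivot -10 → sign −
step 1: pivot -2/5 → sign −
signature = (0, 2, 0)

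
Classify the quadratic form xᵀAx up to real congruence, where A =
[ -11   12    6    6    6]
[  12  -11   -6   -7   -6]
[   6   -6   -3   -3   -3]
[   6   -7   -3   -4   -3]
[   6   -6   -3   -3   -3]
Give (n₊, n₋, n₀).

step 0: pivot -11 → sign −
step 1: pivot 23/11 → sign +
step 2: pivot 3/23 → sign +
step 3: pivot -2 → sign −
step 4: row/col 4 already zero → sign 0
signature = (2, 2, 1)

Answer: (2, 2, 1)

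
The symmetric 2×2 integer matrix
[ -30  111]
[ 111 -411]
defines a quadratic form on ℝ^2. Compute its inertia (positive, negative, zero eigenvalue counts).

Answer: (0, 2, 0)

Derivation:
step 0: pivot -30 → sign −
step 1: pivot -3/10 → sign −
signature = (0, 2, 0)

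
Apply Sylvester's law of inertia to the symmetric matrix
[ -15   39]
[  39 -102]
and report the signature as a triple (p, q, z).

step 0: pivot -15 → sign −
step 1: pivot -3/5 → sign −
signature = (0, 2, 0)

Answer: (0, 2, 0)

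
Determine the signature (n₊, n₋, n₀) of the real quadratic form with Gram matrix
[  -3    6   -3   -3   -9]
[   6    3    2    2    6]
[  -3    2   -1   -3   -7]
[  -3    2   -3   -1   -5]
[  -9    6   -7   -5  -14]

step 0: pivot -3 → sign −
step 1: pivot 15 → sign +
step 2: pivot 14/15 → sign +
step 3: pivot -2/7 → sign −
step 4: pivot 3 → sign +
signature = (3, 2, 0)

Answer: (3, 2, 0)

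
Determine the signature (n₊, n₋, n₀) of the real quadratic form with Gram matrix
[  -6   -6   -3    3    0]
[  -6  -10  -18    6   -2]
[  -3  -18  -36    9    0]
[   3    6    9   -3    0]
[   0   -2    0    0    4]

Answer: (3, 2, 0)

Derivation:
step 0: pivot -6 → sign −
step 1: pivot -4 → sign −
step 2: pivot 87/4 → sign +
step 3: pivot 3/29 → sign +
step 4: pivot 2 → sign +
signature = (3, 2, 0)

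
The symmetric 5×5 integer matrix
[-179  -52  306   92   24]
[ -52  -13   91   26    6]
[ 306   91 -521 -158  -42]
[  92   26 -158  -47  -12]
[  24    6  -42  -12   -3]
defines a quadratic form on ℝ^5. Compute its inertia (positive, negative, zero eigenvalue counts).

Answer: (2, 2, 1)

Derivation:
step 0: pivot -179 → sign −
step 1: pivot 377/179 → sign +
step 2: pivot 1/29 → sign +
step 3: pivot -3/13 → sign −
step 4: row/col 4 already zero → sign 0
signature = (2, 2, 1)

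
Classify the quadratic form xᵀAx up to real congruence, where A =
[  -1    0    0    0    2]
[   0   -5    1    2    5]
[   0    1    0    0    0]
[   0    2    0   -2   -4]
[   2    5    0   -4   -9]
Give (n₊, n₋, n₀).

step 0: pivot -1 → sign −
step 1: pivot -5 → sign −
step 2: pivot 1/5 → sign +
step 3: pivot -2 → sign −
step 4: pivot 3 → sign +
signature = (2, 3, 0)

Answer: (2, 3, 0)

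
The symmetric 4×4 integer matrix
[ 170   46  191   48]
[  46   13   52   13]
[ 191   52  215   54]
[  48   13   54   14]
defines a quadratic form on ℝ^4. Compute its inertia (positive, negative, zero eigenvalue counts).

Answer: (4, 0, 0)

Derivation:
step 0: pivot 170 → sign +
step 1: pivot 47/85 → sign +
step 2: pivot 21/94 → sign +
step 3: pivot 3/7 → sign +
signature = (4, 0, 0)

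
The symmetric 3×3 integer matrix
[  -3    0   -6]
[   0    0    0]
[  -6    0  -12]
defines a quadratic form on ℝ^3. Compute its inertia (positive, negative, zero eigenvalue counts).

Answer: (0, 1, 2)

Derivation:
step 0: pivot -3 → sign −
step 1: row/col 1 already zero → sign 0
step 2: row/col 2 already zero → sign 0
signature = (0, 1, 2)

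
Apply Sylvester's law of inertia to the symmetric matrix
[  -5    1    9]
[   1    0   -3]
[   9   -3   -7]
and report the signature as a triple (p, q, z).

step 0: pivot -5 → sign −
step 1: pivot 1/5 → sign +
step 2: pivot 2 → sign +
signature = (2, 1, 0)

Answer: (2, 1, 0)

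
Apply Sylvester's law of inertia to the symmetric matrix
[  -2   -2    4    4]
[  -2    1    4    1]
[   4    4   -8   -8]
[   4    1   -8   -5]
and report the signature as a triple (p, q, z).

Answer: (1, 1, 2)

Derivation:
step 0: pivot -2 → sign −
step 1: pivot 3 → sign +
step 2: row/col 2 already zero → sign 0
step 3: row/col 3 already zero → sign 0
signature = (1, 1, 2)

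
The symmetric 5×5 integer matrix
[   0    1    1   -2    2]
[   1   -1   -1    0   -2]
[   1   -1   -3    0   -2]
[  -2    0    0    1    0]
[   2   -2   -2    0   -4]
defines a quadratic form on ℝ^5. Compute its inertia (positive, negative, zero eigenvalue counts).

Answer: (1, 3, 1)

Derivation:
step 0: pivot -1 → sign −
step 1: pivot 1 → sign +
step 2: pivot -2 → sign −
step 3: pivot -3 → sign −
step 4: row/col 4 already zero → sign 0
signature = (1, 3, 1)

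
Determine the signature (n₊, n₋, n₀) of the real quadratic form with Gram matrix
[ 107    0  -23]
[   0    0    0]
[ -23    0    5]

step 0: pivot 107 → sign +
step 1: pivot 6/107 → sign +
step 2: row/col 2 already zero → sign 0
signature = (2, 0, 1)

Answer: (2, 0, 1)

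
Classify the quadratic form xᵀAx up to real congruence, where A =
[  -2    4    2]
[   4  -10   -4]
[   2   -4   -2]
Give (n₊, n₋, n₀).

step 0: pivot -2 → sign −
step 1: pivot -2 → sign −
step 2: row/col 2 already zero → sign 0
signature = (0, 2, 1)

Answer: (0, 2, 1)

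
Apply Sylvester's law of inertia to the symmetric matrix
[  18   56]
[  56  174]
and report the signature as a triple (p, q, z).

Answer: (1, 1, 0)

Derivation:
step 0: pivot 18 → sign +
step 1: pivot -2/9 → sign −
signature = (1, 1, 0)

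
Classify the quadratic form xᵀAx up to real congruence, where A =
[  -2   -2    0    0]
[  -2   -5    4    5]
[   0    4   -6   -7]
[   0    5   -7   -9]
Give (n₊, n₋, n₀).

Answer: (0, 4, 0)

Derivation:
step 0: pivot -2 → sign −
step 1: pivot -3 → sign −
step 2: pivot -2/3 → sign −
step 3: pivot -1/2 → sign −
signature = (0, 4, 0)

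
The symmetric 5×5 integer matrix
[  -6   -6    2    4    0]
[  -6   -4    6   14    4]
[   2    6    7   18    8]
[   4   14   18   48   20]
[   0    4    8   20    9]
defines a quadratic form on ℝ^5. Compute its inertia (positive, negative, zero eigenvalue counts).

Answer: (3, 2, 0)

Derivation:
step 0: pivot -6 → sign −
step 1: pivot 2 → sign +
step 2: pivot -1/3 → sign −
step 3: pivot 2 → sign +
step 4: pivot 1 → sign +
signature = (3, 2, 0)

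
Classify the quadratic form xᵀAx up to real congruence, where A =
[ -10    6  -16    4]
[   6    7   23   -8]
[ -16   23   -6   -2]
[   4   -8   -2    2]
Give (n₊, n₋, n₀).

step 0: pivot -10 → sign −
step 1: pivot 53/5 → sign +
step 2: pivot 141/53 → sign +
step 3: pivot -2/141 → sign −
signature = (2, 2, 0)

Answer: (2, 2, 0)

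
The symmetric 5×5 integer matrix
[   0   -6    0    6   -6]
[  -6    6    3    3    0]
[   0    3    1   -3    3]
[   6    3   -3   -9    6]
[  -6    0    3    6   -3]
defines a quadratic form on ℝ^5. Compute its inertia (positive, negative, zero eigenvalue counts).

step 0: pivot 6 → sign +
step 1: pivot -6 → sign −
step 2: pivot 1 → sign +
step 3: pivot 3 → sign +
step 4: row/col 4 already zero → sign 0
signature = (3, 1, 1)

Answer: (3, 1, 1)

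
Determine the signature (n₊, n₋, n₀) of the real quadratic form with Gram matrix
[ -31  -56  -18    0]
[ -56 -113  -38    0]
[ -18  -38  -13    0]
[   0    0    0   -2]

step 0: pivot -31 → sign −
step 1: pivot -367/31 → sign −
step 2: pivot -3/367 → sign −
step 3: pivot -2 → sign −
signature = (0, 4, 0)

Answer: (0, 4, 0)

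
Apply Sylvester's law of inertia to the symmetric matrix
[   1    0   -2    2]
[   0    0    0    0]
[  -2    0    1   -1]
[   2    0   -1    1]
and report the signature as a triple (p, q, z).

Answer: (1, 1, 2)

Derivation:
step 0: pivot 1 → sign +
step 1: pivot -3 → sign −
step 2: row/col 2 already zero → sign 0
step 3: row/col 3 already zero → sign 0
signature = (1, 1, 2)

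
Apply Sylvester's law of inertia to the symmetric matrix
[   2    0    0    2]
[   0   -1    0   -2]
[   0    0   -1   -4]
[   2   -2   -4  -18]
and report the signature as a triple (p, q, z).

step 0: pivot 2 → sign +
step 1: pivot -1 → sign −
step 2: pivot -1 → sign −
step 3: row/col 3 already zero → sign 0
signature = (1, 2, 1)

Answer: (1, 2, 1)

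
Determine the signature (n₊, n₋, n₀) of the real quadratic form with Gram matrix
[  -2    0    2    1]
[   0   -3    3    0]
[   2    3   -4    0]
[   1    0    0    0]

Answer: (1, 3, 0)

Derivation:
step 0: pivot -2 → sign −
step 1: pivot -3 → sign −
step 2: pivot 1 → sign +
step 3: pivot -1/2 → sign −
signature = (1, 3, 0)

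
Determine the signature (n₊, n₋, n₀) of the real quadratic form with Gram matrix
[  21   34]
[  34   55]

step 0: pivot 21 → sign +
step 1: pivot -1/21 → sign −
signature = (1, 1, 0)

Answer: (1, 1, 0)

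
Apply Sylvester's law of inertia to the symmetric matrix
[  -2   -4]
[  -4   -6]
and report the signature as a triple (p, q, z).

step 0: pivot -2 → sign −
step 1: pivot 2 → sign +
signature = (1, 1, 0)

Answer: (1, 1, 0)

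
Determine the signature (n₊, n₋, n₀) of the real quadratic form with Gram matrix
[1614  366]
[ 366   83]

step 0: pivot 1614 → sign +
step 1: pivot 1/269 → sign +
signature = (2, 0, 0)

Answer: (2, 0, 0)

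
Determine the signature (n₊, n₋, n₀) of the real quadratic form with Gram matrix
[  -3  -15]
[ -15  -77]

Answer: (0, 2, 0)

Derivation:
step 0: pivot -3 → sign −
step 1: pivot -2 → sign −
signature = (0, 2, 0)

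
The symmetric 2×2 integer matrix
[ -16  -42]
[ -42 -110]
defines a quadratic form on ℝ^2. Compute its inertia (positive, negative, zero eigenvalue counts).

Answer: (1, 1, 0)

Derivation:
step 0: pivot -16 → sign −
step 1: pivot 1/4 → sign +
signature = (1, 1, 0)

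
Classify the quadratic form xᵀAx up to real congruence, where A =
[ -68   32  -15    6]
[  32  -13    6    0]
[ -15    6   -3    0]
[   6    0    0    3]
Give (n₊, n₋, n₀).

step 0: pivot -68 → sign −
step 1: pivot 35/17 → sign +
step 2: pivot -33/140 → sign −
step 3: pivot -3/11 → sign −
signature = (1, 3, 0)

Answer: (1, 3, 0)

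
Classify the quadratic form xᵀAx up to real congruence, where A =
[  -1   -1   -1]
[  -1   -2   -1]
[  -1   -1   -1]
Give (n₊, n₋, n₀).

Answer: (0, 2, 1)

Derivation:
step 0: pivot -1 → sign −
step 1: pivot -1 → sign −
step 2: row/col 2 already zero → sign 0
signature = (0, 2, 1)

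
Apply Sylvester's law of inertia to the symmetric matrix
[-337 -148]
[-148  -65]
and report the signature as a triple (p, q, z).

Answer: (0, 2, 0)

Derivation:
step 0: pivot -337 → sign −
step 1: pivot -1/337 → sign −
signature = (0, 2, 0)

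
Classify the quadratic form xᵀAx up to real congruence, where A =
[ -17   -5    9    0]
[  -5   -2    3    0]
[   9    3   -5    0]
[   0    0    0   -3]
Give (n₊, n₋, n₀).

Answer: (0, 3, 1)

Derivation:
step 0: pivot -17 → sign −
step 1: pivot -9/17 → sign −
step 2: pivot -3 → sign −
step 3: row/col 3 already zero → sign 0
signature = (0, 3, 1)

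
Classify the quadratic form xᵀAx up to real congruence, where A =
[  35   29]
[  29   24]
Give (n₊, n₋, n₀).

Answer: (1, 1, 0)

Derivation:
step 0: pivot 35 → sign +
step 1: pivot -1/35 → sign −
signature = (1, 1, 0)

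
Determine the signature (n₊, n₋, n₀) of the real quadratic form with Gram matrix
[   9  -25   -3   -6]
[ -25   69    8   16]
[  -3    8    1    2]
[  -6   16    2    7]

Answer: (3, 1, 0)

Derivation:
step 0: pivot 9 → sign +
step 1: pivot -4/9 → sign −
step 2: pivot 1/4 → sign +
step 3: pivot 3 → sign +
signature = (3, 1, 0)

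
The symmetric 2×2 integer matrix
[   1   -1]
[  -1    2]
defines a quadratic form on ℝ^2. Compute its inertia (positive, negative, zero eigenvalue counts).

Answer: (2, 0, 0)

Derivation:
step 0: pivot 1 → sign +
step 1: pivot 1 → sign +
signature = (2, 0, 0)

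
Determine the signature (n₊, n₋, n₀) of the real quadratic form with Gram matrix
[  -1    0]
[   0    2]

step 0: pivot -1 → sign −
step 1: pivot 2 → sign +
signature = (1, 1, 0)

Answer: (1, 1, 0)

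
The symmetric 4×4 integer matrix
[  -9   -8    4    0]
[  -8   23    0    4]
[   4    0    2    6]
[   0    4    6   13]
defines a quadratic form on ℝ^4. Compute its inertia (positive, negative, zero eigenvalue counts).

Answer: (2, 2, 0)

Derivation:
step 0: pivot -9 → sign −
step 1: pivot 271/9 → sign +
step 2: pivot 910/271 → sign +
step 3: pivot -3/455 → sign −
signature = (2, 2, 0)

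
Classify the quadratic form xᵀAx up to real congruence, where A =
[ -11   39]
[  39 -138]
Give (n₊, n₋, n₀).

Answer: (1, 1, 0)

Derivation:
step 0: pivot -11 → sign −
step 1: pivot 3/11 → sign +
signature = (1, 1, 0)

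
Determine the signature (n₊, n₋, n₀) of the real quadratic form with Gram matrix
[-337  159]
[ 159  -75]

Answer: (1, 1, 0)

Derivation:
step 0: pivot -337 → sign −
step 1: pivot 6/337 → sign +
signature = (1, 1, 0)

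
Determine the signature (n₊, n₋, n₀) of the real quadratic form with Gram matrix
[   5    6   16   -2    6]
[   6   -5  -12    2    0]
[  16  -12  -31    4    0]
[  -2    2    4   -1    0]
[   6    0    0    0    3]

step 0: pivot 5 → sign +
step 1: pivot -61/5 → sign −
step 2: pivot -147/61 → sign −
step 3: pivot 13/147 → sign +
step 4: pivot 3/13 → sign +
signature = (3, 2, 0)

Answer: (3, 2, 0)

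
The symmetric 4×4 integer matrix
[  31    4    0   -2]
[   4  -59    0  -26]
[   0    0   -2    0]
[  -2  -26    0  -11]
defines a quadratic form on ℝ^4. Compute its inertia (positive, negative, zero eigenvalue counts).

Answer: (2, 2, 0)

Derivation:
step 0: pivot 31 → sign +
step 1: pivot -1845/31 → sign −
step 2: pivot -2 → sign −
step 3: pivot 1/205 → sign +
signature = (2, 2, 0)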